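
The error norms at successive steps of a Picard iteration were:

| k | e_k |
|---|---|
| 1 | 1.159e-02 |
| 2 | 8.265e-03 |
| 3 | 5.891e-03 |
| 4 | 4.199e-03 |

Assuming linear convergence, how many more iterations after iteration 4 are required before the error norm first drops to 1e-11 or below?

Rate ρ ≈ e_4/e_3 = 4.199e-03/5.891e-03 = 0.7128.
After j more steps, e_{4+j} ≈ 4.199e-03·ρ^j; need ρ^j ≤ 1e-11/4.199e-03 = 2.38152e-09.
j ≥ ln(2.38152e-09)/ln(0.7128) = -19.8555/-0.33855 = 58.649.
So 59 more iterations are needed.

59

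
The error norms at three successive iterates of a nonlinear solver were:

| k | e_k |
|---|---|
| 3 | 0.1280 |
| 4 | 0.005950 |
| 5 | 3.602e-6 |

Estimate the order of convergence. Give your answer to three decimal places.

2.415

p ≈ ln(e_5/e_4) / ln(e_4/e_3)
  = ln(3.602e-6/0.005950) / ln(0.005950/0.1280)
  = ln(0.000605378) / ln(0.0464844)
  = -7.409658 / -3.068639 ≈ 2.414640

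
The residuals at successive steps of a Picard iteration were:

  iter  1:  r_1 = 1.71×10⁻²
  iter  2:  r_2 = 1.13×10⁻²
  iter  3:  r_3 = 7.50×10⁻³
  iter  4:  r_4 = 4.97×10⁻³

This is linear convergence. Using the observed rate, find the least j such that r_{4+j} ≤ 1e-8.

Rate ρ ≈ r_4/r_3 = 4.97×10⁻³/7.50×10⁻³ = 0.6627.
After j more steps, r_{4+j} ≈ 4.97×10⁻³·ρ^j; need ρ^j ≤ 1e-8/4.97×10⁻³ = 2.01207e-06.
j ≥ ln(2.01207e-06)/ln(0.6627) = -13.1163/-0.41143 = 31.880.
So 32 more iterations are needed.

32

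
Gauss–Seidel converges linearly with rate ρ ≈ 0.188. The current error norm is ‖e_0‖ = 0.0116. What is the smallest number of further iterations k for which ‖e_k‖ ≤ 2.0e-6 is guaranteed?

6

After k steps, ‖e_k‖ ≈ 0.0116·0.188^k.
Need 0.188^k ≤ 2.0e-6/0.0116 = 0.000172414.
k ≥ ln(0.000172414)/ln(0.188) = -8.6656/-1.67131 = 5.185.
Smallest integer k = 6.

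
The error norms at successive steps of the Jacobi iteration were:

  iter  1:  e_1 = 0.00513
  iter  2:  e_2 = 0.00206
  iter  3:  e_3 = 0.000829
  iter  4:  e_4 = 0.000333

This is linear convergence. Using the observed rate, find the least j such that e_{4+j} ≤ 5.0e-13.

23

Rate ρ ≈ e_4/e_3 = 0.000333/0.000829 = 0.4017.
After j more steps, e_{4+j} ≈ 0.000333·ρ^j; need ρ^j ≤ 5.0e-13/0.000333 = 1.5015e-09.
j ≥ ln(1.5015e-09)/ln(0.4017) = -20.3168/-0.91205 = 22.276.
So 23 more iterations are needed.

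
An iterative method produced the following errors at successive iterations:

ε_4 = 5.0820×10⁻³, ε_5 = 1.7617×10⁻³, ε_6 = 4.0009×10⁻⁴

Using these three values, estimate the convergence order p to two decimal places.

1.40

p ≈ ln(ε_6/ε_5) / ln(ε_5/ε_4)
  = ln(4.0009×10⁻⁴/1.7617×10⁻³) / ln(1.7617×10⁻³/5.0820×10⁻³)
  = ln(0.227105) / ln(0.346655)
  = -1.48234 / -1.05943 ≈ 1.39919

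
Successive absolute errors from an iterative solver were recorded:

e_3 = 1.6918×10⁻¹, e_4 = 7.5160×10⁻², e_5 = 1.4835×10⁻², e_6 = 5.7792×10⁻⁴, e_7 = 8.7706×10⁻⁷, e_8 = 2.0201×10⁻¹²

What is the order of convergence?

2

Consecutive ratios: e_8/e_7 = 2.0201×10⁻¹²/8.7706×10⁻⁷ = 2.30326e-06, e_7/e_6 = 8.7706×10⁻⁷/5.7792×10⁻⁴ = 0.00151761.
p ≈ ln(2.30326e-06)/ln(0.00151761) = -12.9812/-6.4906 ≈ 2.00.
So the convergence is quadratic (order 2).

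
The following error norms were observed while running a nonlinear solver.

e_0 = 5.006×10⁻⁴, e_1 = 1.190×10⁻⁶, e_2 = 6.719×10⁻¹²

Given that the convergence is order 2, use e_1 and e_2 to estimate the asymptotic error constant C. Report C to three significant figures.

C ≈ e_2 / e_1^2
  = 6.719×10⁻¹² / (1.190×10⁻⁶)^2
  = 6.719×10⁻¹² / 1.4161e-12 ≈ 4.7447

4.74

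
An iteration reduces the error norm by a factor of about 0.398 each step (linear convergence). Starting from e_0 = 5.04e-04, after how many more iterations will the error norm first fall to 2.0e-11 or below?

19

After k steps, e_k ≈ 5.04e-04·0.398^k.
Need 0.398^k ≤ 2.0e-11/5.04e-04 = 3.96825e-08.
k ≥ ln(3.96825e-08)/ln(0.398) = -17.0424/-0.92130 = 18.498.
Smallest integer k = 19.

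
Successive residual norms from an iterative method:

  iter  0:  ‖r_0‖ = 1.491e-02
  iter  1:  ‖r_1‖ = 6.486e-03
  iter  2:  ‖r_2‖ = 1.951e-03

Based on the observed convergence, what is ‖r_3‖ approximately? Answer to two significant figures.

3.4e-4

First estimate the order: p ≈ ln(‖r_2‖/‖r_1‖) / ln(‖r_1‖/‖r_0‖) = ln(1.951e-03/6.486e-03)/ln(6.486e-03/1.491e-02) = ln(0.300802)/ln(0.43501) ≈ 1.4432.
Then ‖r_3‖ ≈ ‖r_2‖·(‖r_2‖/‖r_1‖)^p = 1.951e-03·(0.300802)^1.4432 = 1.951e-03·0.176626 ≈ 0.0003446.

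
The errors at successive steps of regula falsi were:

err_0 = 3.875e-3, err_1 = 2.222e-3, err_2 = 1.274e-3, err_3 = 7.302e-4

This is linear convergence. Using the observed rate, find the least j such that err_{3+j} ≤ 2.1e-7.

15

Rate ρ ≈ err_3/err_2 = 7.302e-4/1.274e-3 = 0.5732.
After j more steps, err_{3+j} ≈ 7.302e-4·ρ^j; need ρ^j ≤ 2.1e-7/7.302e-4 = 0.000287592.
j ≥ ln(0.000287592)/ln(0.5732) = -8.1540/-0.55652 = 14.652.
So 15 more iterations are needed.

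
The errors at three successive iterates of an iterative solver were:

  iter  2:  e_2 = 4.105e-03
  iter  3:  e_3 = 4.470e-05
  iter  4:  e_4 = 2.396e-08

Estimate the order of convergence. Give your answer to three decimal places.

1.666

p ≈ ln(e_4/e_3) / ln(e_3/e_2)
  = ln(2.396e-08/4.470e-05) / ln(4.470e-05/4.105e-03)
  = ln(0.000536018) / ln(0.0108892)
  = -7.531343 / -4.519984 ≈ 1.666232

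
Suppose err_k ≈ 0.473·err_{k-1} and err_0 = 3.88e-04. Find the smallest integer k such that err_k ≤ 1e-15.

36

After k steps, err_k ≈ 3.88e-04·0.473^k.
Need 0.473^k ≤ 1e-15/3.88e-04 = 2.57732e-12.
k ≥ ln(2.57732e-12)/ln(0.473) = -26.6843/-0.74866 = 35.643.
Smallest integer k = 36.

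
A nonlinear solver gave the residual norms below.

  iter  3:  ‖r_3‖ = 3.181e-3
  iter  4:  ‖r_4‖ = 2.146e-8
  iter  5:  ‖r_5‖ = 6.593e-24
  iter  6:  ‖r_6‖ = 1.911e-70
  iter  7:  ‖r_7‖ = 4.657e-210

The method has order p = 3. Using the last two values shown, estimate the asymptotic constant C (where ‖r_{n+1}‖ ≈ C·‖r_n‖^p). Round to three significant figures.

0.667

C ≈ ‖r_7‖ / ‖r_6‖^3
  = 4.657e-210 / (1.911e-70)^3
  = 4.657e-210 / 6.97882e-210 ≈ 0.6673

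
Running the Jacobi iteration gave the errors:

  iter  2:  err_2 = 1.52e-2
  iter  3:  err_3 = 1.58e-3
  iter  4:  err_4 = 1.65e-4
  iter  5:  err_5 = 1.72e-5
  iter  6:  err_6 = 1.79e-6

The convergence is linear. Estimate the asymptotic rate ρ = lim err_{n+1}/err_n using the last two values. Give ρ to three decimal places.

ρ ≈ err_6/err_5 = 1.79e-6/1.72e-5 = 0.10407

0.104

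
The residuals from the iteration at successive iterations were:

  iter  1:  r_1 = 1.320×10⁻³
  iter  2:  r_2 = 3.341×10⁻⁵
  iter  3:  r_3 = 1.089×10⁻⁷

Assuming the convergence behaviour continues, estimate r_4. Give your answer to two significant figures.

First estimate the order: p ≈ ln(r_3/r_2) / ln(r_2/r_1) = ln(1.089×10⁻⁷/3.341×10⁻⁵)/ln(3.341×10⁻⁵/1.320×10⁻³) = ln(0.0032595)/ln(0.0253106) ≈ 1.5575.
Then r_4 ≈ r_3·(r_3/r_2)^p = 1.089×10⁻⁷·(0.0032595)^1.5575 = 1.089×10⁻⁷·0.000133885 ≈ 1.458e-11.

1.5e-11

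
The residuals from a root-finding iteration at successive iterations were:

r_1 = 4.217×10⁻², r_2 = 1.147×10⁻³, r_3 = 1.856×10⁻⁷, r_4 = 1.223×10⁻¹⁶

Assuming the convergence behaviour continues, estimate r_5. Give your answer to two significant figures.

7.1e-39

First estimate the order: p ≈ ln(r_4/r_3) / ln(r_3/r_2) = ln(1.223×10⁻¹⁶/1.856×10⁻⁷)/ln(1.856×10⁻⁷/1.147×10⁻³) = ln(6.58944e-10)/ln(0.000161813) ≈ 2.4218.
Then r_5 ≈ r_4·(r_4/r_3)^p = 1.223×10⁻¹⁶·(6.58944e-10)^2.4218 = 1.223×10⁻¹⁶·5.8222e-23 ≈ 7.121e-39.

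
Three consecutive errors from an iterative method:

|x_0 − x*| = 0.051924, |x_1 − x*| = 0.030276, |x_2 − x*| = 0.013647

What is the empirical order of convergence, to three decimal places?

p ≈ ln(|x_2 − x*|/|x_1 − x*|) / ln(|x_1 − x*|/|x_0 − x*|)
  = ln(0.013647/0.030276) / ln(0.030276/0.051924)
  = ln(0.450753) / ln(0.583083)
  = -0.796836 / -0.539426 ≈ 1.477192

1.477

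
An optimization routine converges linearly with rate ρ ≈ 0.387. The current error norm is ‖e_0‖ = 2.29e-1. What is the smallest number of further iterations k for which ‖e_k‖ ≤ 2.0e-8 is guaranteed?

After k steps, ‖e_k‖ ≈ 2.29e-1·0.387^k.
Need 0.387^k ≤ 2.0e-8/2.29e-1 = 8.73362e-08.
k ≥ ln(8.73362e-08)/ln(0.387) = -16.2535/-0.94933 = 17.121.
Smallest integer k = 18.

18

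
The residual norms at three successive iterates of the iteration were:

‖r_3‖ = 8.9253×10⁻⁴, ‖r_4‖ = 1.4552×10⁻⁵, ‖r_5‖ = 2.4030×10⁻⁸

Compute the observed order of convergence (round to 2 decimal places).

1.56

p ≈ ln(‖r_5‖/‖r_4‖) / ln(‖r_4‖/‖r_3‖)
  = ln(2.4030×10⁻⁸/1.4552×10⁻⁵) / ln(1.4552×10⁻⁵/8.9253×10⁻⁴)
  = ln(0.00165132) / ln(0.0163042)
  = -6.40618 / -4.11633 ≈ 1.55628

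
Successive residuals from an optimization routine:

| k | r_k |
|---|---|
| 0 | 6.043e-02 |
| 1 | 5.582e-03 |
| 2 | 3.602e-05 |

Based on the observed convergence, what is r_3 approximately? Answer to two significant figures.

8.3e-10

First estimate the order: p ≈ ln(r_2/r_1) / ln(r_1/r_0) = ln(3.602e-05/5.582e-03)/ln(5.582e-03/6.043e-02) = ln(0.00645288)/ln(0.0923713) ≈ 2.1173.
Then r_3 ≈ r_2·(r_2/r_1)^p = 3.602e-05·(0.00645288)^2.1173 = 3.602e-05·2.30458e-05 ≈ 8.301e-10.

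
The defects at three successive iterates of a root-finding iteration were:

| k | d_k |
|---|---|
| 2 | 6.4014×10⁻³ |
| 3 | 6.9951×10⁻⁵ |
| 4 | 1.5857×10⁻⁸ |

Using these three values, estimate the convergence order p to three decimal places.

1.858

p ≈ ln(d_4/d_3) / ln(d_3/d_2)
  = ln(1.5857×10⁻⁸/6.9951×10⁻⁵) / ln(6.9951×10⁻⁵/6.4014×10⁻³)
  = ln(0.000226687) / ln(0.0109275)
  = -8.391940 / -4.516473 ≈ 1.858074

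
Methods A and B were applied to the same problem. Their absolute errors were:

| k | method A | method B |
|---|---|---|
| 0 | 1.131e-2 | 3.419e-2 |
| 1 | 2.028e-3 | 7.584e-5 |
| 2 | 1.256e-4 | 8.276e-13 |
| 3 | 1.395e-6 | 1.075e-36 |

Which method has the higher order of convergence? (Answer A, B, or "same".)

Method A: p ≈ ln(1.395e-6/1.256e-4)/ln(1.256e-4/2.028e-3) ≈ 1.62.
Method B: p ≈ ln(1.075e-36/8.276e-13)/ln(8.276e-13/7.584e-5) ≈ 3.00.
Method B has the higher order (≈3.0 vs ≈1.6).

B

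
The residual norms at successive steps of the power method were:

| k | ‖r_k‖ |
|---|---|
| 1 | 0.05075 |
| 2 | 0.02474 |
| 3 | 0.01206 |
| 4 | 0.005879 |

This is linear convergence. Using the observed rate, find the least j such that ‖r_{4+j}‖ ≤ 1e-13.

Rate ρ ≈ ‖r_4‖/‖r_3‖ = 0.005879/0.01206 = 0.4875.
After j more steps, ‖r_{4+j}‖ ≈ 0.005879·ρ^j; need ρ^j ≤ 1e-13/0.005879 = 1.70097e-11.
j ≥ ln(1.70097e-11)/ln(0.4875) = -24.7972/-0.71846 = 34.514.
So 35 more iterations are needed.

35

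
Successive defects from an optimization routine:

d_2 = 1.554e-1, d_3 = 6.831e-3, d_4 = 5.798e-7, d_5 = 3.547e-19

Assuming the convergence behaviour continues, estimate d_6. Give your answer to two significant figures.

8.1e-56

First estimate the order: p ≈ ln(d_5/d_4) / ln(d_4/d_3) = ln(3.547e-19/5.798e-7)/ln(5.798e-7/6.831e-3) = ln(6.11763e-13)/ln(8.48778e-05) ≈ 3.0000.
Then d_6 ≈ d_5·(d_5/d_4)^p = 3.547e-19·(6.11763e-13)^3.0000 = 3.547e-19·2.28955e-37 ≈ 8.121e-56.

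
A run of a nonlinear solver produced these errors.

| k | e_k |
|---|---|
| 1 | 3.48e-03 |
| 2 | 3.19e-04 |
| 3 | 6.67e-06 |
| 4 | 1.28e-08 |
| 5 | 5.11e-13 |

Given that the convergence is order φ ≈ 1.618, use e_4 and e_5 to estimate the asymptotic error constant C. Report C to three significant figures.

C ≈ e_5 / e_4^1.618
  = 5.11e-13 / (1.28e-08)^1.618
  = 5.11e-13 / 1.69616e-13 ≈ 3.0127

3.01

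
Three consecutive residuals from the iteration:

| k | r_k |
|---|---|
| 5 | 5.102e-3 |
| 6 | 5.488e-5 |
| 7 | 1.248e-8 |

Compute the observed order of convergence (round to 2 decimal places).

1.85

p ≈ ln(r_7/r_6) / ln(r_6/r_5)
  = ln(1.248e-8/5.488e-5) / ln(5.488e-5/5.102e-3)
  = ln(0.000227405) / ln(0.0107566)
  = -8.38878 / -4.53224 ≈ 1.85091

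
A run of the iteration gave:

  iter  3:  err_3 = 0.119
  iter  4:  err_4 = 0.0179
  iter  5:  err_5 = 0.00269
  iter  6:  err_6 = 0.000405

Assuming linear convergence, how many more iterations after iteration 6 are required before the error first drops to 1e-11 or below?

10

Rate ρ ≈ err_6/err_5 = 0.000405/0.00269 = 0.1506.
After j more steps, err_{6+j} ≈ 0.000405·ρ^j; need ρ^j ≤ 1e-11/0.000405 = 2.46914e-08.
j ≥ ln(2.46914e-08)/ln(0.1506) = -17.5168/-1.89313 = 9.253.
So 10 more iterations are needed.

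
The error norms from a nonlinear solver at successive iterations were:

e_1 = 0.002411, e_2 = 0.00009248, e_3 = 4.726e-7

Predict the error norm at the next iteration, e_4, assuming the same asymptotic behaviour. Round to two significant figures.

9.3e-11

First estimate the order: p ≈ ln(e_3/e_2) / ln(e_2/e_1) = ln(4.726e-7/0.00009248)/ln(0.00009248/0.002411) = ln(0.00511029)/ln(0.0383575) ≈ 1.6182.
Then e_4 ≈ e_3·(e_3/e_2)^p = 4.726e-7·(0.00511029)^1.6182 = 4.726e-7·0.000195797 ≈ 9.253e-11.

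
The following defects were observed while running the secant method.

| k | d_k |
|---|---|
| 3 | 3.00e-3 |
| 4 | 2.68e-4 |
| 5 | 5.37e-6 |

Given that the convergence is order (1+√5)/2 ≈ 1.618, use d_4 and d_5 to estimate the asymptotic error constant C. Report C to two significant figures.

C ≈ d_5 / d_4^1.618
  = 5.37e-6 / (2.68e-4)^1.618
  = 5.37e-6 / 1.66235e-06 ≈ 3.2304

3.2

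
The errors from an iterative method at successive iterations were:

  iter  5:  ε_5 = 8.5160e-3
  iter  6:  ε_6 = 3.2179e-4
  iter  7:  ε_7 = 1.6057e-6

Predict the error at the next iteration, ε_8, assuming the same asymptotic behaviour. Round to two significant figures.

3.0e-10

First estimate the order: p ≈ ln(ε_7/ε_6) / ln(ε_6/ε_5) = ln(1.6057e-6/3.2179e-4)/ln(3.2179e-4/8.5160e-3) = ln(0.0049899)/ln(0.0377865) ≈ 1.6180.
Then ε_8 ≈ ε_7·(ε_7/ε_6)^p = 1.6057e-6·(0.0049899)^1.6180 = 1.6057e-6·0.000188587 ≈ 3.028e-10.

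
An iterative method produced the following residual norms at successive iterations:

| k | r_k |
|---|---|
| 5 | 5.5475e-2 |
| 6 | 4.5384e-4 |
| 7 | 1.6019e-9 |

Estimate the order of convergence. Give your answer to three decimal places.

p ≈ ln(r_7/r_6) / ln(r_6/r_5)
  = ln(1.6019e-9/4.5384e-4) / ln(4.5384e-4/5.5475e-2)
  = ln(3.52966e-06) / ln(0.00818098)
  = -12.554309 / -4.805943 ≈ 2.612247

2.612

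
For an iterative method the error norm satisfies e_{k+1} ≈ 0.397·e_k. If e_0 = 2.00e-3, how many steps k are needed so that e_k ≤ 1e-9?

16

After k steps, e_k ≈ 2.00e-3·0.397^k.
Need 0.397^k ≤ 1e-9/2.00e-3 = 5e-07.
k ≥ ln(5e-07)/ln(0.397) = -14.5087/-0.92382 = 15.705.
Smallest integer k = 16.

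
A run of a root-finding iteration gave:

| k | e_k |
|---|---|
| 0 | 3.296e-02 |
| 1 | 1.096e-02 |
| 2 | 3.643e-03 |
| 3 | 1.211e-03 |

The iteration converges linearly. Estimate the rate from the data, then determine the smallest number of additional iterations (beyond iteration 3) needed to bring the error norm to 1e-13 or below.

22

Rate ρ ≈ e_3/e_2 = 1.211e-03/3.643e-03 = 0.3324.
After j more steps, e_{3+j} ≈ 1.211e-03·ρ^j; need ρ^j ≤ 1e-13/1.211e-03 = 8.25764e-11.
j ≥ ln(8.25764e-11)/ln(0.3324) = -23.2173/-1.10142 = 21.079.
So 22 more iterations are needed.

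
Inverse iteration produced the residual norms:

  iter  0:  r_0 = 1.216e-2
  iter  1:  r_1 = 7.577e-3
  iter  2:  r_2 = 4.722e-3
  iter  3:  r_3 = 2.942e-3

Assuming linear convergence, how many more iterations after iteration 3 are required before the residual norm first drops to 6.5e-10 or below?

Rate ρ ≈ r_3/r_2 = 2.942e-3/4.722e-3 = 0.6230.
After j more steps, r_{3+j} ≈ 2.942e-3·ρ^j; need ρ^j ≤ 6.5e-10/2.942e-3 = 2.20938e-07.
j ≥ ln(2.20938e-07)/ln(0.6230) = -15.3254/-0.47321 = 32.386.
So 33 more iterations are needed.

33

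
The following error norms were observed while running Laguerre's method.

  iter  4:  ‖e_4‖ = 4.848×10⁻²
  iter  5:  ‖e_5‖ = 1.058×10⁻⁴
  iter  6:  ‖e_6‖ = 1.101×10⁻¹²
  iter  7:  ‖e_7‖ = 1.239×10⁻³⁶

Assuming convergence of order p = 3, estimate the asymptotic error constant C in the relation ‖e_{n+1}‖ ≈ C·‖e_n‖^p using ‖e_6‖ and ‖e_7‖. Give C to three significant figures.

0.928

C ≈ ‖e_7‖ / ‖e_6‖^3
  = 1.239×10⁻³⁶ / (1.101×10⁻¹²)^3
  = 1.239×10⁻³⁶ / 1.33463e-36 ≈ 0.92834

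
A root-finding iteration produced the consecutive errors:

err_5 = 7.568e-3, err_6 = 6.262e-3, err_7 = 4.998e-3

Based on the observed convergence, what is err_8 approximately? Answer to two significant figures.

First estimate the order: p ≈ ln(err_7/err_6) / ln(err_6/err_5) = ln(4.998e-3/6.262e-3)/ln(6.262e-3/7.568e-3) = ln(0.798148)/ln(0.827431) ≈ 1.1902.
Then err_8 ≈ err_7·(err_7/err_6)^p = 4.998e-3·(0.798148)^1.1902 = 4.998e-3·0.764645 ≈ 0.003822.

3.8e-3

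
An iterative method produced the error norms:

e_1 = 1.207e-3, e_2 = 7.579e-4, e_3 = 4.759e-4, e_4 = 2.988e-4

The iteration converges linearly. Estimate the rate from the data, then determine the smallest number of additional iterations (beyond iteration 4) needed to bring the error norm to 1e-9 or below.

Rate ρ ≈ e_4/e_3 = 2.988e-4/4.759e-4 = 0.6279.
After j more steps, e_{4+j} ≈ 2.988e-4·ρ^j; need ρ^j ≤ 1e-9/2.988e-4 = 3.34672e-06.
j ≥ ln(3.34672e-06)/ln(0.6279) = -12.6075/-0.46537 = 27.091.
So 28 more iterations are needed.

28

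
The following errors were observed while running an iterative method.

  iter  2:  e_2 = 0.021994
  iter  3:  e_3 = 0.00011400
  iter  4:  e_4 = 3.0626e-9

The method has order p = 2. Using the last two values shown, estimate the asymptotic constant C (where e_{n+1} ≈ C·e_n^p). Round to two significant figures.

0.24

C ≈ e_4 / e_3^2
  = 3.0626e-9 / (0.00011400)^2
  = 3.0626e-9 / 1.2996e-08 ≈ 0.23566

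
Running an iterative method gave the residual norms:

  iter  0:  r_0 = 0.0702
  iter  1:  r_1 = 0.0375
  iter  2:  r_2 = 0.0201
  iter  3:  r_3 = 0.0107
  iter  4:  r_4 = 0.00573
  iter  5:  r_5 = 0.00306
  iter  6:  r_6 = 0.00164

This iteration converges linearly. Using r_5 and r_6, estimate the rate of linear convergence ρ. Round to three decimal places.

ρ ≈ r_6/r_5 = 0.00164/0.00306 = 0.53595

0.536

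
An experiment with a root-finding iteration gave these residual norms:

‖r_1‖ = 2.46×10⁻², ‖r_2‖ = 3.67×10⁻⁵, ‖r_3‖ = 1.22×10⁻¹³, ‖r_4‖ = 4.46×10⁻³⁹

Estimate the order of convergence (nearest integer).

3

Consecutive ratios: ‖r_4‖/‖r_3‖ = 4.46×10⁻³⁹/1.22×10⁻¹³ = 3.65574e-26, ‖r_3‖/‖r_2‖ = 1.22×10⁻¹³/3.67×10⁻⁵ = 3.32425e-09.
p ≈ ln(3.65574e-26)/ln(3.32425e-09) = -58.5709/-19.5220 ≈ 3.00.
So the convergence is cubic (order 3).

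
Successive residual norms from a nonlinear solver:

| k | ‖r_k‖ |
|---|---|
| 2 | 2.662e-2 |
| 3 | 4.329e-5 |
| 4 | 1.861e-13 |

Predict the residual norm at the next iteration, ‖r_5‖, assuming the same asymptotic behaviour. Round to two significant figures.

First estimate the order: p ≈ ln(‖r_4‖/‖r_3‖) / ln(‖r_3‖/‖r_2‖) = ln(1.861e-13/4.329e-5)/ln(4.329e-5/2.662e-2) = ln(4.29891e-09)/ln(0.00162622) ≈ 3.0001.
Then ‖r_5‖ ≈ ‖r_4‖·(‖r_4‖/‖r_3‖)^p = 1.861e-13·(4.29891e-09)^3.0001 = 1.861e-13·7.92936e-26 ≈ 1.476e-38.

1.5e-38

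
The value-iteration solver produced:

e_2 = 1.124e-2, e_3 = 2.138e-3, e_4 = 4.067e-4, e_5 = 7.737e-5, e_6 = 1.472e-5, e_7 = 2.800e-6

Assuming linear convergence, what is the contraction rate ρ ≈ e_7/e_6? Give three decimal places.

ρ ≈ e_7/e_6 = 2.800e-6/1.472e-5 = 0.19022

0.190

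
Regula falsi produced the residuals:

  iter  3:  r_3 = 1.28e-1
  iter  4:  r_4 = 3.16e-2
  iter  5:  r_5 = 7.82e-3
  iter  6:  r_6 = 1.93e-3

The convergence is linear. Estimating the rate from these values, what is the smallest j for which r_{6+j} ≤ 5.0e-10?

Rate ρ ≈ r_6/r_5 = 1.93e-3/7.82e-3 = 0.2468.
After j more steps, r_{6+j} ≈ 1.93e-3·ρ^j; need ρ^j ≤ 5.0e-10/1.93e-3 = 2.59067e-07.
j ≥ ln(2.59067e-07)/ln(0.2468) = -15.1662/-1.39918 = 10.839.
So 11 more iterations are needed.

11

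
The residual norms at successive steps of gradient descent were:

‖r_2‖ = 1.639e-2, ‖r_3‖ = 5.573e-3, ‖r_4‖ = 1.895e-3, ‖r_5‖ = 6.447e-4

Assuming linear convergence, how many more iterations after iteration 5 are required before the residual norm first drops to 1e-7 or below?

9

Rate ρ ≈ ‖r_5‖/‖r_4‖ = 6.447e-4/1.895e-3 = 0.3402.
After j more steps, ‖r_{5+j}‖ ≈ 6.447e-4·ρ^j; need ρ^j ≤ 1e-7/6.447e-4 = 0.000155111.
j ≥ ln(0.000155111)/ln(0.3402) = -8.7714/-1.07822 = 8.135.
So 9 more iterations are needed.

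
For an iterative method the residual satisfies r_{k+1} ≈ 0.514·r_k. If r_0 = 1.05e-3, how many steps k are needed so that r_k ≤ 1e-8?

18

After k steps, r_k ≈ 1.05e-3·0.514^k.
Need 0.514^k ≤ 1e-8/1.05e-3 = 9.52381e-06.
k ≥ ln(9.52381e-06)/ln(0.514) = -11.5617/-0.66553 = 17.372.
Smallest integer k = 18.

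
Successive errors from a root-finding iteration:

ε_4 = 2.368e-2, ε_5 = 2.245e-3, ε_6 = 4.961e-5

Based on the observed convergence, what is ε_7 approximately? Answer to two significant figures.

First estimate the order: p ≈ ln(ε_6/ε_5) / ln(ε_5/ε_4) = ln(4.961e-5/2.245e-3)/ln(2.245e-3/2.368e-2) = ln(0.022098)/ln(0.0948057) ≈ 1.6182.
Then ε_7 ≈ ε_6·(ε_6/ε_5)^p = 4.961e-5·(0.022098)^1.6182 = 4.961e-5·0.0020933 ≈ 1.038e-07.

1.0e-7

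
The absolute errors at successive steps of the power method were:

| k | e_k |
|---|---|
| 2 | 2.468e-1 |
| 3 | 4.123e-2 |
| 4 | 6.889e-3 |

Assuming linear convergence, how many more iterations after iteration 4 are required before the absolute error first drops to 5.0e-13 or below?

14

Rate ρ ≈ e_4/e_3 = 6.889e-3/4.123e-2 = 0.1671.
After j more steps, e_{4+j} ≈ 6.889e-3·ρ^j; need ρ^j ≤ 5.0e-13/6.889e-3 = 7.25795e-11.
j ≥ ln(7.25795e-11)/ln(0.1671) = -23.3463/-1.78916 = 13.049.
So 14 more iterations are needed.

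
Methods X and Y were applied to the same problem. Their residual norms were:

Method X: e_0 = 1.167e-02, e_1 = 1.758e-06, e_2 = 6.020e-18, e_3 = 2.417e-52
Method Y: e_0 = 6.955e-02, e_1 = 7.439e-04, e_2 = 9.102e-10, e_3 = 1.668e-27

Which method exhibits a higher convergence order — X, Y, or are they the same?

Method X: p ≈ ln(2.417e-52/6.020e-18)/ln(6.020e-18/1.758e-06) ≈ 3.00.
Method Y: p ≈ ln(1.668e-27/9.102e-10)/ln(9.102e-10/7.439e-04) ≈ 3.00.
Both orders ≈ 3.0 — effectively the same.

same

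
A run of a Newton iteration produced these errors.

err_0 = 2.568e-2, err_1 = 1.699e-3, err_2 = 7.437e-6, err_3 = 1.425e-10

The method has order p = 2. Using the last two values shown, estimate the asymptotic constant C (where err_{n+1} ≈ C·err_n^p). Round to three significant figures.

C ≈ err_3 / err_2^2
  = 1.425e-10 / (7.437e-6)^2
  = 1.425e-10 / 5.5309e-11 ≈ 2.5764

2.58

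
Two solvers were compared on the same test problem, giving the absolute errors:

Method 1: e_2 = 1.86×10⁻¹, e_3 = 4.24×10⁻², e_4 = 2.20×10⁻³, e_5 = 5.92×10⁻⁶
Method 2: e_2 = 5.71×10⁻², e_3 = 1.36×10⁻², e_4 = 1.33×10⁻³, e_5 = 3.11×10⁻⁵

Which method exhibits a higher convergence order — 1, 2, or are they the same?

1

Method 1: p ≈ ln(5.92×10⁻⁶/2.20×10⁻³)/ln(2.20×10⁻³/4.24×10⁻²) ≈ 2.00.
Method 2: p ≈ ln(3.11×10⁻⁵/1.33×10⁻³)/ln(1.33×10⁻³/1.36×10⁻²) ≈ 1.62.
Method 1 has the higher order (≈2.0 vs ≈1.6).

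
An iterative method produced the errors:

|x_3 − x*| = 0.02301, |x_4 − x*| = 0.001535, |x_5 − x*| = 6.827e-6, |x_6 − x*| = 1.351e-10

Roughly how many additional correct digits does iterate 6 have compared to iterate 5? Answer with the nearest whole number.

5

Digits gained ≈ log₁₀(|x_5 − x*|/|x_6 − x*|) = log₁₀(6.827e-6/1.351e-10) = log₁₀(50532.9) ≈ 4.704.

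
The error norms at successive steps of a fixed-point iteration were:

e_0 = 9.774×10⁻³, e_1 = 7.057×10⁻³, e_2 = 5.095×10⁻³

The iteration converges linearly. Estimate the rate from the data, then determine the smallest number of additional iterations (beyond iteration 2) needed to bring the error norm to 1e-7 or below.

34

Rate ρ ≈ e_2/e_1 = 5.095×10⁻³/7.057×10⁻³ = 0.7220.
After j more steps, e_{2+j} ≈ 5.095×10⁻³·ρ^j; need ρ^j ≤ 1e-7/5.095×10⁻³ = 1.96271e-05.
j ≥ ln(1.96271e-05)/ln(0.7220) = -10.8386/-0.32573 = 33.275.
So 34 more iterations are needed.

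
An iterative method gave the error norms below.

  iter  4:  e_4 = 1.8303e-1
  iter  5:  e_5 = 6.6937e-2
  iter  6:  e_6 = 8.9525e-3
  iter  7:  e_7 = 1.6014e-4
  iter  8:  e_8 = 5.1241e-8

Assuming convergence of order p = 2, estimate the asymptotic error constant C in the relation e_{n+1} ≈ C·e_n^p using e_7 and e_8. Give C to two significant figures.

C ≈ e_8 / e_7^2
  = 5.1241e-8 / (1.6014e-4)^2
  = 5.1241e-8 / 2.56448e-08 ≈ 1.9981

2.0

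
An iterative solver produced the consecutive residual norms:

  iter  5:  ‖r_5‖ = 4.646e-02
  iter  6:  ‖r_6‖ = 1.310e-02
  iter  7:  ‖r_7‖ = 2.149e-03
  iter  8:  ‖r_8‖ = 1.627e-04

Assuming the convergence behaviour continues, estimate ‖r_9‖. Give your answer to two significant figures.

First estimate the order: p ≈ ln(‖r_8‖/‖r_7‖) / ln(‖r_7‖/‖r_6‖) = ln(1.627e-04/2.149e-03)/ln(2.149e-03/1.310e-02) = ln(0.0757096)/ln(0.164046) ≈ 1.4278.
Then ‖r_9‖ ≈ ‖r_8‖·(‖r_8‖/‖r_7‖)^p = 1.627e-04·(0.0757096)^1.4278 = 1.627e-04·0.0250987 ≈ 4.084e-06.

4.1e-6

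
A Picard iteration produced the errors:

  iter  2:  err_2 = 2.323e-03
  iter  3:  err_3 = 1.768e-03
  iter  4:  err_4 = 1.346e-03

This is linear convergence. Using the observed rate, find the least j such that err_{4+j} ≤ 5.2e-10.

55

Rate ρ ≈ err_4/err_3 = 1.346e-03/1.768e-03 = 0.7613.
After j more steps, err_{4+j} ≈ 1.346e-03·ρ^j; need ρ^j ≤ 5.2e-10/1.346e-03 = 3.8633e-07.
j ≥ ln(3.8633e-07)/ln(0.7613) = -14.7666/-0.27273 = 54.144.
So 55 more iterations are needed.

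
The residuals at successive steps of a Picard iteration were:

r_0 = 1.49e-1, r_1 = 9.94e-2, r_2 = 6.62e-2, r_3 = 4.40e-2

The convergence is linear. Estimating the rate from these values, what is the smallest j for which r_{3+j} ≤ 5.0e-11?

51

Rate ρ ≈ r_3/r_2 = 4.40e-2/6.62e-2 = 0.6647.
After j more steps, r_{3+j} ≈ 4.40e-2·ρ^j; need ρ^j ≤ 5.0e-11/4.40e-2 = 1.13636e-09.
j ≥ ln(1.13636e-09)/ln(0.6647) = -20.5954/-0.40842 = 50.427.
So 51 more iterations are needed.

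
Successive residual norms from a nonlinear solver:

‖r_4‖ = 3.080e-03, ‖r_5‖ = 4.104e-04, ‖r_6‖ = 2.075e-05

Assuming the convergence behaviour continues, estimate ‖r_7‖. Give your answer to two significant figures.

2.5e-7

First estimate the order: p ≈ ln(‖r_6‖/‖r_5‖) / ln(‖r_5‖/‖r_4‖) = ln(2.075e-05/4.104e-04)/ln(4.104e-04/3.080e-03) = ln(0.0505604)/ln(0.133247) ≈ 1.4808.
Then ‖r_7‖ ≈ ‖r_6‖·(‖r_6‖/‖r_5‖)^p = 2.075e-05·(0.0505604)^1.4808 = 2.075e-05·0.0120393 ≈ 2.498e-07.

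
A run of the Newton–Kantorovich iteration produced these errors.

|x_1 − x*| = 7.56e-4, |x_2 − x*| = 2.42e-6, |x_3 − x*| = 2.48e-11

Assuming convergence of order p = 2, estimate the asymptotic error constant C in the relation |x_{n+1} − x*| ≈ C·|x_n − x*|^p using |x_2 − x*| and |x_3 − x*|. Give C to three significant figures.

4.23

C ≈ |x_3 − x*| / |x_2 − x*|^2
  = 2.48e-11 / (2.42e-6)^2
  = 2.48e-11 / 5.8564e-12 ≈ 4.2347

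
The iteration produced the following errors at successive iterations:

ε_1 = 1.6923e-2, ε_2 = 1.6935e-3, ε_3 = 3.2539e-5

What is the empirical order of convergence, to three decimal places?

1.717

p ≈ ln(ε_3/ε_2) / ln(ε_2/ε_1)
  = ln(3.2539e-5/1.6935e-3) / ln(1.6935e-3/1.6923e-2)
  = ln(0.0192141) / ln(0.100071)
  = -3.952111 / -2.301875 ≈ 1.716909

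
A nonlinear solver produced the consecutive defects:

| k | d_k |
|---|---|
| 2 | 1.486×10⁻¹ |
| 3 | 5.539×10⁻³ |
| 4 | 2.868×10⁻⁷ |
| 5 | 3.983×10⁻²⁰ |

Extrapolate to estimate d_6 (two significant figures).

First estimate the order: p ≈ ln(d_5/d_4) / ln(d_4/d_3) = ln(3.983×10⁻²⁰/2.868×10⁻⁷)/ln(2.868×10⁻⁷/5.539×10⁻³) = ln(1.38877e-13)/ln(5.17783e-05) ≈ 3.0000.
Then d_6 ≈ d_5·(d_5/d_4)^p = 3.983×10⁻²⁰·(1.38877e-13)^3.0000 = 3.983×10⁻²⁰·2.6785e-39 ≈ 1.067e-58.

1.1e-58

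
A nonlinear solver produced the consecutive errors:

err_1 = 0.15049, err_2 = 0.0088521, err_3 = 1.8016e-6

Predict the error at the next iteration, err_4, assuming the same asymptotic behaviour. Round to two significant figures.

1.5e-17

First estimate the order: p ≈ ln(err_3/err_2) / ln(err_2/err_1) = ln(1.8016e-6/0.0088521)/ln(0.0088521/0.15049) = ln(0.000203522)/ln(0.0588218) ≈ 3.0000.
Then err_4 ≈ err_3·(err_3/err_2)^p = 1.8016e-6·(0.000203522)^3.0000 = 1.8016e-6·8.43013e-12 ≈ 1.519e-17.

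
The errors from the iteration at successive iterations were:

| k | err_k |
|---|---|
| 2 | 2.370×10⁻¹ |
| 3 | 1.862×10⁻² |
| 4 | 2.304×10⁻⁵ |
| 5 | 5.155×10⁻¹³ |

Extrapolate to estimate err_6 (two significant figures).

3.8e-33

First estimate the order: p ≈ ln(err_5/err_4) / ln(err_4/err_3) = ln(5.155×10⁻¹³/2.304×10⁻⁵)/ln(2.304×10⁻⁵/1.862×10⁻²) = ln(2.23741e-08)/ln(0.00123738) ≈ 2.6312.
Then err_6 ≈ err_5·(err_5/err_4)^p = 5.155×10⁻¹³·(2.23741e-08)^2.6312 = 5.155×10⁻¹³·7.42422e-21 ≈ 3.827e-33.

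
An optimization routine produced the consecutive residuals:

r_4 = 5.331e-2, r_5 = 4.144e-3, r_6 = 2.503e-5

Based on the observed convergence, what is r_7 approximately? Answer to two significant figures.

First estimate the order: p ≈ ln(r_6/r_5) / ln(r_5/r_4) = ln(2.503e-5/4.144e-3)/ln(4.144e-3/5.331e-2) = ln(0.00604006)/ln(0.077734) ≈ 2.0002.
Then r_7 ≈ r_6·(r_6/r_5)^p = 2.503e-5·(0.00604006)^2.0002 = 2.503e-5·3.64451e-05 ≈ 9.122e-10.

9.1e-10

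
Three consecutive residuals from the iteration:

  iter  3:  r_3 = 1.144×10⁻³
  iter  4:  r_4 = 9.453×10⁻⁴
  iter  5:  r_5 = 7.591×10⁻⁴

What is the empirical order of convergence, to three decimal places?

1.150

p ≈ ln(r_5/r_4) / ln(r_4/r_3)
  = ln(7.591×10⁻⁴/9.453×10⁻⁴) / ln(9.453×10⁻⁴/1.144×10⁻³)
  = ln(0.803025) / ln(0.826311)
  = -0.219369 / -0.190784 ≈ 1.149829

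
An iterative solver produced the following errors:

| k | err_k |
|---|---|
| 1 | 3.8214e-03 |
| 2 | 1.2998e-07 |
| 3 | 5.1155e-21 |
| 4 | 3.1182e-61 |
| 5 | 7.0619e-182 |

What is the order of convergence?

Consecutive ratios: err_5/err_4 = 7.0619e-182/3.1182e-61 = 2.26474e-121, err_4/err_3 = 3.1182e-61/5.1155e-21 = 6.09559e-41.
p ≈ ln(2.26474e-121)/ln(6.09559e-41) = -277.7953/-92.5984 ≈ 3.00.
So the convergence is cubic (order 3).

3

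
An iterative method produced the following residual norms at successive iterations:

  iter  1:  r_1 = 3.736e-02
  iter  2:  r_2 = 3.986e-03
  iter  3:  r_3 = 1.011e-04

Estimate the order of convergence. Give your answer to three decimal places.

1.642

p ≈ ln(r_3/r_2) / ln(r_2/r_1)
  = ln(1.011e-04/3.986e-03) / ln(3.986e-03/3.736e-02)
  = ln(0.0253638) / ln(0.106692)
  = -3.674432 / -2.237809 ≈ 1.641977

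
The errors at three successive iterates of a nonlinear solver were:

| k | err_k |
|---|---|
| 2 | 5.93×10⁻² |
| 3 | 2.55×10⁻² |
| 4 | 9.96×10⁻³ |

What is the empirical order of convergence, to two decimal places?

p ≈ ln(err_4/err_3) / ln(err_3/err_2)
  = ln(9.96×10⁻³/2.55×10⁻²) / ln(2.55×10⁻²/5.93×10⁻²)
  = ln(0.390588) / ln(0.430017)
  = -0.94010 / -0.84393 ≈ 1.11395

1.11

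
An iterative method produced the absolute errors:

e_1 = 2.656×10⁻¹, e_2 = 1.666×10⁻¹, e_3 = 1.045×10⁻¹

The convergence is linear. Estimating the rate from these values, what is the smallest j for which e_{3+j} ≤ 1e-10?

Rate ρ ≈ e_3/e_2 = 1.045×10⁻¹/1.666×10⁻¹ = 0.6273.
After j more steps, e_{3+j} ≈ 1.045×10⁻¹·ρ^j; need ρ^j ≤ 1e-10/1.045×10⁻¹ = 9.56938e-10.
j ≥ ln(9.56938e-10)/ln(0.6273) = -20.7673/-0.46633 = 44.533.
So 45 more iterations are needed.

45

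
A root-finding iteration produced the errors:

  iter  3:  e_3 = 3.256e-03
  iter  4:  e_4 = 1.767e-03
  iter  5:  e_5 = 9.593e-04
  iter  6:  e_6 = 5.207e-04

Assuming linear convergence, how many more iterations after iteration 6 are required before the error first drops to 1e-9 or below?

22

Rate ρ ≈ e_6/e_5 = 5.207e-04/9.593e-04 = 0.5428.
After j more steps, e_{6+j} ≈ 5.207e-04·ρ^j; need ρ^j ≤ 1e-9/5.207e-04 = 1.92049e-06.
j ≥ ln(1.92049e-06)/ln(0.5428) = -13.1629/-0.61101 = 21.543.
So 22 more iterations are needed.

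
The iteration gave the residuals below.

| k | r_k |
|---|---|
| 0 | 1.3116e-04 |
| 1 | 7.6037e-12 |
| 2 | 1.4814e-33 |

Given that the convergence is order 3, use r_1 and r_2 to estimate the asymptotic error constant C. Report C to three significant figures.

3.37

C ≈ r_2 / r_1^3
  = 1.4814e-33 / (7.6037e-12)^3
  = 1.4814e-33 / 4.39617e-34 ≈ 3.3697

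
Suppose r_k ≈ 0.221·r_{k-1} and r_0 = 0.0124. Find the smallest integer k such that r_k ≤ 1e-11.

14

After k steps, r_k ≈ 0.0124·0.221^k.
Need 0.221^k ≤ 1e-11/0.0124 = 8.06452e-10.
k ≥ ln(8.06452e-10)/ln(0.221) = -20.9384/-1.50959 = 13.870.
Smallest integer k = 14.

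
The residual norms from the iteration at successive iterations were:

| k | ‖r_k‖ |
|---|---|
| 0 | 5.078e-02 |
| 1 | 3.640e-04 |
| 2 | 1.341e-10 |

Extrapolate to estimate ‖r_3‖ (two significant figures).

6.7e-30

First estimate the order: p ≈ ln(‖r_2‖/‖r_1‖) / ln(‖r_1‖/‖r_0‖) = ln(1.341e-10/3.640e-04)/ln(3.640e-04/5.078e-02) = ln(3.68407e-07)/ln(0.00716818) ≈ 3.0000.
Then ‖r_3‖ ≈ ‖r_2‖·(‖r_2‖/‖r_1‖)^p = 1.341e-10·(3.68407e-07)^3.0000 = 1.341e-10·5.00016e-20 ≈ 6.705e-30.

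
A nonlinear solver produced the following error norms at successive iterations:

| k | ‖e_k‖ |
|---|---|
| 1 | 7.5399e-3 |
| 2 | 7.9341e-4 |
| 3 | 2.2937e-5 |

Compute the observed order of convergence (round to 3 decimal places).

p ≈ ln(‖e_3‖/‖e_2‖) / ln(‖e_2‖/‖e_1‖)
  = ln(2.2937e-5/7.9341e-4) / ln(7.9341e-4/7.5399e-3)
  = ln(0.0289094) / ln(0.105228)
  = -3.543588 / -2.251626 ≈ 1.573791

1.574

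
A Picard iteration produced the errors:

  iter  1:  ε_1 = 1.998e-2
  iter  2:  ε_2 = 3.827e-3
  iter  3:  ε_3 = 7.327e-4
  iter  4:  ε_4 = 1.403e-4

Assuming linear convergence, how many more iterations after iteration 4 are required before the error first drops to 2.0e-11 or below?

10

Rate ρ ≈ ε_4/ε_3 = 1.403e-4/7.327e-4 = 0.1915.
After j more steps, ε_{4+j} ≈ 1.403e-4·ρ^j; need ρ^j ≤ 2.0e-11/1.403e-4 = 1.42552e-07.
j ≥ ln(1.42552e-07)/ln(0.1915) = -15.7636/-1.65287 = 9.537.
So 10 more iterations are needed.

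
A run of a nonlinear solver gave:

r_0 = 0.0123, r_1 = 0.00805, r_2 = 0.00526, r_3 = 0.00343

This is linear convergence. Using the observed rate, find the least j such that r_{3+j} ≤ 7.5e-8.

Rate ρ ≈ r_3/r_2 = 0.00343/0.00526 = 0.6521.
After j more steps, r_{3+j} ≈ 0.00343·ρ^j; need ρ^j ≤ 7.5e-8/0.00343 = 2.18659e-05.
j ≥ ln(2.18659e-05)/ln(0.6521) = -10.7306/-0.42756 = 25.097.
So 26 more iterations are needed.

26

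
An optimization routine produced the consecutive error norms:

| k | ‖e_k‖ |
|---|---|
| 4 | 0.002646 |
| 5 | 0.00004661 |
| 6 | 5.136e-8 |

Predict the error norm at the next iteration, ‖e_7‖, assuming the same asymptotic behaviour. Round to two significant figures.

5.3e-13

First estimate the order: p ≈ ln(‖e_6‖/‖e_5‖) / ln(‖e_5‖/‖e_4‖) = ln(5.136e-8/0.00004661)/ln(0.00004661/0.002646) = ln(0.00110191)/ln(0.0176153) ≈ 1.6862.
Then ‖e_7‖ ≈ ‖e_6‖·(‖e_6‖/‖e_5‖)^p = 5.136e-8·(0.00110191)^1.6862 = 5.136e-8·1.02912e-05 ≈ 5.286e-13.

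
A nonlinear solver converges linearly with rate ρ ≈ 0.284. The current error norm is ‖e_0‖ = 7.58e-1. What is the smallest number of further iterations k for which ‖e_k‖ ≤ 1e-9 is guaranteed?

After k steps, ‖e_k‖ ≈ 7.58e-1·0.284^k.
Need 0.284^k ≤ 1e-9/7.58e-1 = 1.31926e-09.
k ≥ ln(1.31926e-09)/ln(0.284) = -20.4462/-1.25878 = 16.243.
Smallest integer k = 17.

17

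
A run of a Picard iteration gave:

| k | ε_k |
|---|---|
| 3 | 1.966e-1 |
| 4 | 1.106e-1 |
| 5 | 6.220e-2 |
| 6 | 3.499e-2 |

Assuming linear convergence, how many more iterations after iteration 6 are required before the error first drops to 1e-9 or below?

31

Rate ρ ≈ ε_6/ε_5 = 3.499e-2/6.220e-2 = 0.5625.
After j more steps, ε_{6+j} ≈ 3.499e-2·ρ^j; need ρ^j ≤ 1e-9/3.499e-2 = 2.85796e-08.
j ≥ ln(2.85796e-08)/ln(0.5625) = -17.3706/-0.57536 = 30.191.
So 31 more iterations are needed.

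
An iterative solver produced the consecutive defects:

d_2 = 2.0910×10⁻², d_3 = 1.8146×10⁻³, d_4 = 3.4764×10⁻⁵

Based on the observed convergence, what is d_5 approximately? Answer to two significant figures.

First estimate the order: p ≈ ln(d_4/d_3) / ln(d_3/d_2) = ln(3.4764×10⁻⁵/1.8146×10⁻³)/ln(1.8146×10⁻³/2.0910×10⁻²) = ln(0.0191579)/ln(0.0867814) ≈ 1.6180.
Then d_5 ≈ d_4·(d_4/d_3)^p = 3.4764×10⁻⁵·(0.0191579)^1.6180 = 3.4764×10⁻⁵·0.0016628 ≈ 5.781e-08.

5.8e-8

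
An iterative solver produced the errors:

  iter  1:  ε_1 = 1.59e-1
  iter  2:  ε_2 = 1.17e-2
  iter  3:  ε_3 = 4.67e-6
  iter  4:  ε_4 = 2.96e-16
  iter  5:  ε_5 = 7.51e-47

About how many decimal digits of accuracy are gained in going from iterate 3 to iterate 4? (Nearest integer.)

10

Digits gained ≈ log₁₀(ε_3/ε_4) = log₁₀(4.67e-6/2.96e-16) = log₁₀(1.5777e+10) ≈ 10.198.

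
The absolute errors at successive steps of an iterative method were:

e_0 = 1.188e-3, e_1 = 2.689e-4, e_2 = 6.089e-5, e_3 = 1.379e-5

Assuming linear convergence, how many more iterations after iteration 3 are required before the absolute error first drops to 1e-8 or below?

5

Rate ρ ≈ e_3/e_2 = 1.379e-5/6.089e-5 = 0.2265.
After j more steps, e_{3+j} ≈ 1.379e-5·ρ^j; need ρ^j ≤ 1e-8/1.379e-5 = 0.000725163.
j ≥ ln(0.000725163)/ln(0.2265) = -7.2291/-1.48501 = 4.868.
So 5 more iterations are needed.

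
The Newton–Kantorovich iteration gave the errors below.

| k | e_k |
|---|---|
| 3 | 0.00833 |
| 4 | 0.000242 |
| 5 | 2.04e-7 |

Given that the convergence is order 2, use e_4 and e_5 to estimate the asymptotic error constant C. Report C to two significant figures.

3.5

C ≈ e_5 / e_4^2
  = 2.04e-7 / (0.000242)^2
  = 2.04e-7 / 5.8564e-08 ≈ 3.4834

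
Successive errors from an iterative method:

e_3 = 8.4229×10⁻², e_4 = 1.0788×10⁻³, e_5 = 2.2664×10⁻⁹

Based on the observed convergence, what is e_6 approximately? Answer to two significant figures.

First estimate the order: p ≈ ln(e_5/e_4) / ln(e_4/e_3) = ln(2.2664×10⁻⁹/1.0788×10⁻³)/ln(1.0788×10⁻³/8.4229×10⁻²) = ln(2.10085e-06)/ln(0.0128079) ≈ 3.0000.
Then e_6 ≈ e_5·(e_5/e_4)^p = 2.2664×10⁻⁹·(2.10085e-06)^3.0000 = 2.2664×10⁻⁹·9.27225e-18 ≈ 2.101e-26.

2.1e-26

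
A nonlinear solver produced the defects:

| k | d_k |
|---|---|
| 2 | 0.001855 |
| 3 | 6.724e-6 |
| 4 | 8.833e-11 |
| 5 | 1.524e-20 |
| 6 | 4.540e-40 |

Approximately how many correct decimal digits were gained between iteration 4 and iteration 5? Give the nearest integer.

10

Digits gained ≈ log₁₀(d_4/d_5) = log₁₀(8.833e-11/1.524e-20) = log₁₀(5.79593e+09) ≈ 9.763.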